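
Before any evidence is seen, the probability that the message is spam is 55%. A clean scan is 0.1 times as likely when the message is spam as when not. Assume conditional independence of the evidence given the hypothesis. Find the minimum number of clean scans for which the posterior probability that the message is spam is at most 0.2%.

Prior odds = 0.55/0.45 = 11/9.
Likelihood ratio per clean scan = 0.1.
Target odds: 0.002 ÷ 0.998 = 1/499.
Require 0.1ⁿ ≤ 1/499 ÷ (11/9) = 9/5489.
0.1² = 0.01 is still above 9/5489 but 0.1³ = 0.001 is at or below it, so n = 3.

3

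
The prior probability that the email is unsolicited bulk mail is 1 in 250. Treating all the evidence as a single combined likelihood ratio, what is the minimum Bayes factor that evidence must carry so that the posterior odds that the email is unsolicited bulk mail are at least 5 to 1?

Prior odds = 0.004/0.996 = 1/249.
Target odds = 5.
Required Bayes factor = 5 ÷ (1/249) = 1245.

1245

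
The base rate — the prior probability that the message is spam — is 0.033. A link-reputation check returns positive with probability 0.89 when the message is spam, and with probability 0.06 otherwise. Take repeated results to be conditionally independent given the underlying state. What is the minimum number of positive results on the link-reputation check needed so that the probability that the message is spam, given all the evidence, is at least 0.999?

4

Prior odds = 0.033/0.967 = 33/967.
Likelihood ratio of a positive result = 0.89/0.06 = 89/6.
Target odds: 0.999 ÷ 0.001 = 999.
Require (89/6)ⁿ ≥ 999 ÷ (33/967) = 322011/11.
(89/6)³ = 704969/216 falls short of 322011/11 but (89/6)⁴ = 62742241/1296 reaches it, so n = 4.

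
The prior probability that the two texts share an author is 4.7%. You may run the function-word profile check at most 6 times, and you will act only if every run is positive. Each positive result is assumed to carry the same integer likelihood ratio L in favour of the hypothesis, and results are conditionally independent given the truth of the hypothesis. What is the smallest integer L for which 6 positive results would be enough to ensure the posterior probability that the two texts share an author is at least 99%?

4

Prior odds = 0.047/0.953 = 47/953.
Target odds = 0.99/0.01 = 99.
Need L⁶ ≥ 99 ÷ (47/953) = 94347/47.
3⁶ = 729 < 94347/47 ≤ 4096 = 4⁶, so L = 4.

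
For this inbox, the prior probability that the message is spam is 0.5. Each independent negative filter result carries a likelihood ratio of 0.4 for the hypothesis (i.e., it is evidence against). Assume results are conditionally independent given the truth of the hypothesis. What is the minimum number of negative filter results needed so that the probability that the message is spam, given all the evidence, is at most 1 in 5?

Prior odds = 0.5/0.5 = 1.
Likelihood ratio per negative filter result = 0.4.
Target posterior odds = 0.2/0.8 = 0.25.
Need 1 × 0.4ⁿ ≤ 0.25, i.e. 0.4ⁿ ≤ 0.25.
0.4¹ = 0.4 is still above 0.25 but 0.4² = 0.16 is at or below it, so n = 2.

2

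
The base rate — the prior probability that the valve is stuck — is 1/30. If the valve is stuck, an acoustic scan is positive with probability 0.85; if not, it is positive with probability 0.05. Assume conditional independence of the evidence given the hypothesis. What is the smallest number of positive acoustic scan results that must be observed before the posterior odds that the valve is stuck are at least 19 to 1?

Prior odds: (1/30) ÷ (29/30) = 1/29.
Likelihood ratio of a positive = 0.85/0.05 = 17.
Target odds = 19.
Require 17ⁿ ≥ 19 ÷ (1/29) = 551.
17² = 289 falls short of 551 but 17³ = 4913 reaches it, so n = 3.

3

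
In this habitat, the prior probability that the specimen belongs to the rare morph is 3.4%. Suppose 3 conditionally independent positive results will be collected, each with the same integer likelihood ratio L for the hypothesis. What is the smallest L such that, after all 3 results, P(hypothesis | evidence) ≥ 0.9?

Prior odds = 0.034/0.966 = 17/483.
Target odds = 0.9/0.1 = 9.
Need L³ ≥ 9 ÷ (17/483) = 4347/17.
6³ = 216 < 4347/17 ≤ 343 = 7³, so L = 7.

7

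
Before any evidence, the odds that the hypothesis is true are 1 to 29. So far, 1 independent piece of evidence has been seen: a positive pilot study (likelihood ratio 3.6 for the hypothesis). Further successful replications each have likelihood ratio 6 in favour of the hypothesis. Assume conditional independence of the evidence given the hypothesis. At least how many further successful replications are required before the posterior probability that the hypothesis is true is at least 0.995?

Prior odds = 1/29.
Bayes factor of the evidence already in hand = 3.6.
Odds after that evidence = (1/29) × 3.6 = 18/145.
Target odds = 0.995/0.005 = 199.
Need 6ⁿ ≥ 199 ÷ (18/145) = 28855/18.
6⁴ = 1296 falls short of 28855/18 but 6⁵ = 7776 reaches it, so n = 5.

5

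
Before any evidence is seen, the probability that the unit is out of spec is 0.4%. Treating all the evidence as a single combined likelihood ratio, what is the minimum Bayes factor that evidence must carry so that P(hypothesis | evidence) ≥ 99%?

24651

Prior odds = 0.004/0.996 = 1/249.
Target odds = 0.99/0.01 = 99.
Required Bayes factor = 99 ÷ (1/249) = 24651.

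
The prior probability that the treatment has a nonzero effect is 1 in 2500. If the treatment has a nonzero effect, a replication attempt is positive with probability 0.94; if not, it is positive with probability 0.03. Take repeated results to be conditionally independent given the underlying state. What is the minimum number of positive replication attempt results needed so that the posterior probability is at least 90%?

Prior odds: 0.0004 ÷ 0.9996 = 1/2499.
Likelihood ratio of a positive = 0.94/0.03 = 94/3.
Target odds: 0.9 ÷ 0.1 = 9.
Need (1/2499) × (94/3)ⁿ ≥ 9, i.e. (94/3)ⁿ ≥ 22491.
(94/3)² = 8836/9 falls short of 22491 but (94/3)³ = 830584/27 reaches it, so n = 3.

3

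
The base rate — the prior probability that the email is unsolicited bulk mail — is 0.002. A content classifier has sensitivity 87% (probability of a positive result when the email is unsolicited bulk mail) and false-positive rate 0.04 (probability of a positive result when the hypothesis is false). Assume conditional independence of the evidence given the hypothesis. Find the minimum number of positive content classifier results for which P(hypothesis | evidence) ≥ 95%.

3

Prior odds = 0.002/0.998 = 1/499.
Likelihood ratio of a positive result = 0.87/0.04 = 21.75.
Target posterior odds = 0.95/0.05 = 19.
Require 21.75ⁿ ≥ 19 ÷ (1/499) = 9481.
21.75² = 473.0625 falls short of 9481 but 21.75³ = 658503/64 reaches it, so n = 3.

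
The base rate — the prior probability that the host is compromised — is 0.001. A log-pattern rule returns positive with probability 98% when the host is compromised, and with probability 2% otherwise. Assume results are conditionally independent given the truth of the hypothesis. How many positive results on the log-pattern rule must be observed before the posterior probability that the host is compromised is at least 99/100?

3

Prior odds = 0.001/0.999 = 1/999.
Likelihood ratio of a positive result = 0.98/0.02 = 49.
Target posterior odds = 0.99/0.01 = 99.
Require 49ⁿ ≥ 99 ÷ (1/999) = 98901.
49² = 2401 falls short of 98901 but 49³ = 117649 reaches it, so n = 3.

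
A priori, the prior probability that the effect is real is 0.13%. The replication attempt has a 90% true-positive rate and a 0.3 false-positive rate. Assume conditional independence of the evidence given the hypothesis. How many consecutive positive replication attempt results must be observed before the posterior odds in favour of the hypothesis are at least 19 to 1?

Prior odds = 0.0013/0.9987 = 13/9987.
Likelihood ratio of a positive result = 0.9/0.3 = 3.
Target odds = 19.
Need (13/9987) × 3ⁿ ≥ 19, i.e. 3ⁿ ≥ 189753/13.
3⁸ = 6561 falls short of 189753/13 but 3⁹ = 19683 reaches it, so n = 9.

9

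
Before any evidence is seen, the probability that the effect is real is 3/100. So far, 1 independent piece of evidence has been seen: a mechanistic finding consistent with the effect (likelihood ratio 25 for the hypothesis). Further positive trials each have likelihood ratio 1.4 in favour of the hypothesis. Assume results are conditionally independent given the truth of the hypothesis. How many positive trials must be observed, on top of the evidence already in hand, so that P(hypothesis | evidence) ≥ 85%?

6

Prior odds = 0.03/0.97 = 3/97.
Bayes factor of the evidence already in hand = 25.
Odds after that evidence = (3/97) × 25 = 75/97.
Target odds = 0.85/0.15 = 17/3.
Need 1.4ⁿ ≥ 17/3 ÷ (75/97) = 1649/225.
1.4⁵ = 5.37824 falls short of 1649/225 but 1.4⁶ = 117649/15625 reaches it, so n = 6.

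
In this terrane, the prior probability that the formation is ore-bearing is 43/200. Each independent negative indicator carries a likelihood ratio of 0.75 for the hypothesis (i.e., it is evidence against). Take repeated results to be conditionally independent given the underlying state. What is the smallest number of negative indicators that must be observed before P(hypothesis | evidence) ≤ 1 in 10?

Prior odds = 0.215/0.785 = 43/157.
Likelihood ratio per negative indicator = 0.75.
Target odds: 0.1 ÷ 0.9 = 1/9.
Need (43/157) × 0.75ⁿ ≤ 1/9, i.e. 0.75ⁿ ≤ 157/387.
0.75³ = 0.421875 is still above 157/387 but 0.75⁴ = 0.31640625 is at or below it, so n = 4.

4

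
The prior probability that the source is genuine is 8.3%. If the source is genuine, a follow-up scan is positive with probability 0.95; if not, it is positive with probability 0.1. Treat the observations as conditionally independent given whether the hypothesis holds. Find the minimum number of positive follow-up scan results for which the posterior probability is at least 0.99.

4

Prior odds = 0.083/0.917 = 83/917.
Likelihood ratio of a positive = 0.95/0.1 = 9.5.
Target posterior odds = 0.99/0.01 = 99.
Require 9.5ⁿ ≥ 99 ÷ (83/917) = 90783/83.
9.5³ = 857.375 falls short of 90783/83 but 9.5⁴ = 8145.0625 reaches it, so n = 4.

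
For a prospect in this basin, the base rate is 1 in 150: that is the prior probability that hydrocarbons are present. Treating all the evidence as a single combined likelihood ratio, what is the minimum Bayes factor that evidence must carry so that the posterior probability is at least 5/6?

Prior odds = (1/150)/(149/150) = 1/149.
Target odds = (5/6)/(1/6) = 5.
Required Bayes factor = 5 ÷ (1/149) = 745.

745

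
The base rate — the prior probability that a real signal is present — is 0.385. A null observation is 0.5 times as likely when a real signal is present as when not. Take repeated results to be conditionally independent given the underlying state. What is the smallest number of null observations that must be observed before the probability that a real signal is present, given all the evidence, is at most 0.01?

6

Prior odds = 0.385/0.615 = 77/123.
Likelihood ratio per null observation = 0.5.
Target posterior odds = 0.01/0.99 = 1/99.
Need (77/123) × 0.5ⁿ ≤ 1/99, i.e. 0.5ⁿ ≤ 41/2541.
0.5⁵ = 0.03125 is still above 41/2541 but 0.5⁶ = 0.015625 is at or below it, so n = 6.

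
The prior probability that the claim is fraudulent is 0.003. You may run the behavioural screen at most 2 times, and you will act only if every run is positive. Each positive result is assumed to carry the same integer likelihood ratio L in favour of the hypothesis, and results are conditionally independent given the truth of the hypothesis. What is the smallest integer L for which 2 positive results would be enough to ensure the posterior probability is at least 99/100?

182

Prior odds = 0.003/0.997 = 3/997.
Target odds = 0.99/0.01 = 99.
Need L² ≥ 99 ÷ (3/997) = 32901.
181² = 32761 < 32901 ≤ 33124 = 182², so L = 182.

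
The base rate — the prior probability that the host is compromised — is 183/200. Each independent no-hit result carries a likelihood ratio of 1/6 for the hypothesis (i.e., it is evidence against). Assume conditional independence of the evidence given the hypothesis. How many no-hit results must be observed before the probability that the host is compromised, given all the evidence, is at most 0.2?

Prior odds: 0.915 ÷ 0.085 = 183/17.
Likelihood ratio per no-hit result = 1/6.
Target posterior odds = 0.2/0.8 = 0.25.
Require (1/6)ⁿ ≤ 0.25 ÷ (183/17) = 17/732.
(1/6)² = 1/36 is still above 17/732 but (1/6)³ = 1/216 is at or below it, so n = 3.

3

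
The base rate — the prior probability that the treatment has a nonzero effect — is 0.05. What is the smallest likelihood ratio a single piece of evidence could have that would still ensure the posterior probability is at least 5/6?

Prior odds = 0.05/0.95 = 1/19.
Target odds = (5/6)/(1/6) = 5.
Required Bayes factor = 5 ÷ (1/19) = 95.

95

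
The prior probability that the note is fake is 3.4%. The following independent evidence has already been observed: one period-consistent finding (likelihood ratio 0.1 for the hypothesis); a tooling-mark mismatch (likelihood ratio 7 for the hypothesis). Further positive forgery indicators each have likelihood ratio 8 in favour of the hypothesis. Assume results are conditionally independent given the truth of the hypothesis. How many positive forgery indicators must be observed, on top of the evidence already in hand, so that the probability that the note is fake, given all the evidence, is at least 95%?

Prior odds = 0.034/0.966 = 17/483.
Combined Bayes factor of the evidence already in hand = 0.1 × 7 = 0.7.
Odds after that evidence = (17/483) × 0.7 = 17/690.
Target odds = 0.95/0.05 = 19.
Need 8ⁿ ≥ 19 ÷ (17/690) = 13110/17.
8³ = 512 falls short of 13110/17 but 8⁴ = 4096 reaches it, so n = 4.

4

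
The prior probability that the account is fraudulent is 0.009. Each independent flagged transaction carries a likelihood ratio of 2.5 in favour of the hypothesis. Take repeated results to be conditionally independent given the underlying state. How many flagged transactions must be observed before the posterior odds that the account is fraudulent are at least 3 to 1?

7

Prior odds = 0.009/0.991 = 9/991.
Likelihood ratio per flagged transaction = 2.5.
Target odds = 3.
Require 2.5ⁿ ≥ 3 ÷ (9/991) = 991/3.
2.5⁶ = 244.140625 falls short of 991/3 but 2.5⁷ = 610.3515625 reaches it, so n = 7.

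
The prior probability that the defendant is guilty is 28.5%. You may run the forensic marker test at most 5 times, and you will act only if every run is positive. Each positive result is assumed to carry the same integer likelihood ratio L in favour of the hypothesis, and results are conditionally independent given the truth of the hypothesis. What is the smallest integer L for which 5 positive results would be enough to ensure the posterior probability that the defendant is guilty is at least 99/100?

4

Prior odds = 0.285/0.715 = 57/143.
Target odds = 0.99/0.01 = 99.
Need L⁵ ≥ 99 ÷ (57/143) = 4719/19.
3⁵ = 243 < 4719/19 ≤ 1024 = 4⁵, so L = 4.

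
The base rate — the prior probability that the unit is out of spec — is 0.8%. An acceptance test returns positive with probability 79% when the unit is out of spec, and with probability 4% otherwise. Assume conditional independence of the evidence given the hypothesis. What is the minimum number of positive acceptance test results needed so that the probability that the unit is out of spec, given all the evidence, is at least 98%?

3

Prior odds = 0.008/0.992 = 1/124.
Likelihood ratio of a positive result = 0.79/0.04 = 19.75.
Target odds: 0.98 ÷ 0.02 = 49.
Require 19.75ⁿ ≥ 49 ÷ (1/124) = 6076.
19.75² = 390.0625 falls short of 6076 but 19.75³ = 7703.734375 reaches it, so n = 3.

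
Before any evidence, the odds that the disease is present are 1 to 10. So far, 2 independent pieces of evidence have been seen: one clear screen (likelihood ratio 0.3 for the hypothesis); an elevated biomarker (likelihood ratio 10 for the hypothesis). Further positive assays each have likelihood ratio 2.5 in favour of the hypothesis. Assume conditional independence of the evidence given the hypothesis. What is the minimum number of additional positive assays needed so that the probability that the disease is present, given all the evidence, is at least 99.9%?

Prior odds = 0.1.
Combined Bayes factor of the evidence already in hand = 0.3 × 10 = 3.
Odds after that evidence = 0.1 × 3 = 0.3.
Target odds = 0.999/0.001 = 999.
Need 2.5ⁿ ≥ 999 ÷ 0.3 = 3330.
2.5⁸ = 390625/256 falls short of 3330 but 2.5⁹ = 1953125/512 reaches it, so n = 9.

9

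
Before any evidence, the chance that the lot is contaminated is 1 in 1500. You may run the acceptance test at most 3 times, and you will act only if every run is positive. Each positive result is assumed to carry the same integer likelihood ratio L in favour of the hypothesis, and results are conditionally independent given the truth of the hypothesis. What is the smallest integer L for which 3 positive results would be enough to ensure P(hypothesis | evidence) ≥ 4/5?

Prior odds = (1/1500)/(1499/1500) = 1/1499.
Target odds = 0.8/0.2 = 4.
Need L³ ≥ 4 ÷ (1/1499) = 5996.
18³ = 5832 < 5996 ≤ 6859 = 19³, so L = 19.

19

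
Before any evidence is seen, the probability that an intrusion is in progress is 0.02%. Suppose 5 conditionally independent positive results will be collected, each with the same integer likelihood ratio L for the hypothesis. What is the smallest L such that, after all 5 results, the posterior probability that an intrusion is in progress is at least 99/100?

14

Prior odds = 0.0002/0.9998 = 1/4999.
Target odds = 0.99/0.01 = 99.
Need L⁵ ≥ 99 ÷ (1/4999) = 494901.
13⁵ = 371293 < 494901 ≤ 537824 = 14⁵, so L = 14.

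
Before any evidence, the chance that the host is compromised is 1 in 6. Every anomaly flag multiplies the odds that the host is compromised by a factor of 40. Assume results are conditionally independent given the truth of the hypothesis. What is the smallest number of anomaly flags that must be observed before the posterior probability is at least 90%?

Prior odds: (1/6) ÷ (5/6) = 0.2.
Likelihood ratio per anomaly flag = 40.
Target odds: 0.9 ÷ 0.1 = 9.
Require 40ⁿ ≥ 9 ÷ 0.2 = 45.
40¹ = 40 falls short of 45 but 40² = 1600 reaches it, so n = 2.

2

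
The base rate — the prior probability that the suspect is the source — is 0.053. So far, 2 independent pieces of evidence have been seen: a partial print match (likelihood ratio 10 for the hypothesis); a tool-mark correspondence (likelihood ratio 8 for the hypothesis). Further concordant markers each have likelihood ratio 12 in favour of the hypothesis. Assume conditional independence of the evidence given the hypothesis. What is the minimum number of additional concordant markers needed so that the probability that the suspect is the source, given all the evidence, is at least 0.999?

Prior odds = 0.053/0.947 = 53/947.
Combined Bayes factor of the evidence already in hand = 10 × 8 = 80.
Odds after that evidence = (53/947) × 80 = 4240/947.
Target odds = 0.999/0.001 = 999.
Need 12ⁿ ≥ 999 ÷ (4240/947) = 946053/4240.
12² = 144 falls short of 946053/4240 but 12³ = 1728 reaches it, so n = 3.

3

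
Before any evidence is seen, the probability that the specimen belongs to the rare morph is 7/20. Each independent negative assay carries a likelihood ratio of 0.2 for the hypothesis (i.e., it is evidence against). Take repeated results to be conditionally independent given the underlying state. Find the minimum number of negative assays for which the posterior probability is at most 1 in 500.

Prior odds: 0.35 ÷ 0.65 = 7/13.
Likelihood ratio per negative assay = 0.2.
Target odds: 0.002 ÷ 0.998 = 1/499.
Require 0.2ⁿ ≤ 1/499 ÷ (7/13) = 13/3493.
0.2³ = 0.008 is still above 13/3493 but 0.2⁴ = 0.0016 is at or below it, so n = 4.

4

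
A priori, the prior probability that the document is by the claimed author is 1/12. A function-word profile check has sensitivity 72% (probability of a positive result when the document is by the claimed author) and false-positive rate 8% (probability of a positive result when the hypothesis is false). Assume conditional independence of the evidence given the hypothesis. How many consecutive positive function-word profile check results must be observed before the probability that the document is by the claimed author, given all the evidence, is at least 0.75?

Prior odds = (1/12)/(11/12) = 1/11.
Likelihood ratio of a positive result = 0.72/0.08 = 9.
Target posterior odds = 0.75/0.25 = 3.
Need (1/11) × 9ⁿ ≥ 3, i.e. 9ⁿ ≥ 33.
9¹ = 9 falls short of 33 but 9² = 81 reaches it, so n = 2.

2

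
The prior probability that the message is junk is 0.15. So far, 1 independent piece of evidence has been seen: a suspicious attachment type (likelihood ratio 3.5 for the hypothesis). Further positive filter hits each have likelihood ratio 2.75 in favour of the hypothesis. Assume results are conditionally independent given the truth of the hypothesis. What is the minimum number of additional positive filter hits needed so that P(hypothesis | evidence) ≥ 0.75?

Prior odds = 0.15/0.85 = 3/17.
Bayes factor of the evidence already in hand = 3.5.
Odds after that evidence = (3/17) × 3.5 = 21/34.
Target odds = 0.75/0.25 = 3.
Need 2.75ⁿ ≥ 3 ÷ (21/34) = 34/7.
2.75¹ = 2.75 falls short of 34/7 but 2.75² = 7.5625 reaches it, so n = 2.

2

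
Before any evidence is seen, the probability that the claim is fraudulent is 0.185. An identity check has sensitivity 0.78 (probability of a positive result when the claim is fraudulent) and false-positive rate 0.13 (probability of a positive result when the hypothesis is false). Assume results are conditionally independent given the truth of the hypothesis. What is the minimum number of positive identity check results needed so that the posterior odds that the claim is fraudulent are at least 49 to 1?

Prior odds: 0.185 ÷ 0.815 = 37/163.
Likelihood ratio of a positive result = 0.78/0.13 = 6.
Target odds = 49.
Need (37/163) × 6ⁿ ≥ 49, i.e. 6ⁿ ≥ 7987/37.
6² = 36 falls short of 7987/37 but 6³ = 216 reaches it, so n = 3.

3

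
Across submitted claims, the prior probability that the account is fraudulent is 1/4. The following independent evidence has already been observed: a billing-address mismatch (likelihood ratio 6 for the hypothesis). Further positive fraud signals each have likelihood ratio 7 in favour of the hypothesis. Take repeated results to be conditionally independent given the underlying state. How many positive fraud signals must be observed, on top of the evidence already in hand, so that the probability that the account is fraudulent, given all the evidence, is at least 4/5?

Prior odds = 0.25/0.75 = 1/3.
Bayes factor of the evidence already in hand = 6.
Odds after that evidence = (1/3) × 6 = 2.
Target odds = 0.8/0.2 = 4.
Need 7ⁿ ≥ 4 ÷ 2 = 2.
7¹ = 7, which meets the required 2; so n = 1.

1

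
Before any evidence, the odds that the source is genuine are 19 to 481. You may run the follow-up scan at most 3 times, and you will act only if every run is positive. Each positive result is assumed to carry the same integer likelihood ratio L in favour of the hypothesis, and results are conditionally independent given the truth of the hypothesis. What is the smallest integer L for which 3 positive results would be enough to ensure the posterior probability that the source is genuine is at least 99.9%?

Prior odds = 19/481.
Target odds = 0.999/0.001 = 999.
Need L³ ≥ 999 ÷ (19/481) = 480519/19.
29³ = 24389 < 480519/19 ≤ 27000 = 30³, so L = 30.

30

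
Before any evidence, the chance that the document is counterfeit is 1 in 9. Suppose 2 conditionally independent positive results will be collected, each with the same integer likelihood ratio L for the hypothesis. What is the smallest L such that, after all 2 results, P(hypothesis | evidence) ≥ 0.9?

Prior odds = (1/9)/(8/9) = 0.125.
Target odds = 0.9/0.1 = 9.
Need L² ≥ 9 ÷ 0.125 = 72.
8² = 64 < 72 ≤ 81 = 9², so L = 9.

9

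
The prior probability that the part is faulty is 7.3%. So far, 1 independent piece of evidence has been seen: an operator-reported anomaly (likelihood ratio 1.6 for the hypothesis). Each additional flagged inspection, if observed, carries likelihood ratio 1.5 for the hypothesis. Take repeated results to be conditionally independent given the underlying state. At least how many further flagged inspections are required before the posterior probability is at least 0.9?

11

Prior odds = 0.073/0.927 = 73/927.
Bayes factor of the evidence already in hand = 1.6.
Odds after that evidence = (73/927) × 1.6 = 584/4635.
Target odds = 0.9/0.1 = 9.
Need 1.5ⁿ ≥ 9 ÷ (584/4635) = 41715/584.
1.5¹⁰ = 59049/1024 falls short of 41715/584 but 1.5¹¹ = 177147/2048 reaches it, so n = 11.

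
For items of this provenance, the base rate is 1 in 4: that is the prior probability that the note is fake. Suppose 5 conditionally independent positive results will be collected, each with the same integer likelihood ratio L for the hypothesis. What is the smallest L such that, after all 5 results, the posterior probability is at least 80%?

2

Prior odds = 0.25/0.75 = 1/3.
Target odds = 0.8/0.2 = 4.
Need L⁵ ≥ 4 ÷ (1/3) = 12.
1⁵ = 1 < 12 ≤ 32 = 2⁵, so L = 2.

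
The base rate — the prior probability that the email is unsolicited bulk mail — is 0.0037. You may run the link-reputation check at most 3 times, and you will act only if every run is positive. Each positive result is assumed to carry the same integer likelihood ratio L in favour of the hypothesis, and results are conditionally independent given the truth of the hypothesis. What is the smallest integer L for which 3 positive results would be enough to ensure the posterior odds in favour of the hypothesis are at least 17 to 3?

Prior odds = 0.0037/0.9963 = 37/9963.
Target odds = 17/3.
Need L³ ≥ 17/3 ÷ (37/9963) = 56457/37.
11³ = 1331 < 56457/37 ≤ 1728 = 12³, so L = 12.

12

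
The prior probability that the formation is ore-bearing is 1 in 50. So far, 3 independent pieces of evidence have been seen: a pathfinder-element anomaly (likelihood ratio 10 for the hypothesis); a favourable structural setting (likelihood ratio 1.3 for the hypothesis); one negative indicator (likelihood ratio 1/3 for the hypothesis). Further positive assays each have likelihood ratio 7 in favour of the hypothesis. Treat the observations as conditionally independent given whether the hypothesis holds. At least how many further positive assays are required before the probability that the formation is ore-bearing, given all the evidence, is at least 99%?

Prior odds = 0.02/0.98 = 1/49.
Combined Bayes factor of the evidence already in hand = 10 × 1.3 × (1/3) = 13/3.
Odds after that evidence = (1/49) × 13/3 = 13/147.
Target odds = 0.99/0.01 = 99.
Need 7ⁿ ≥ 99 ÷ (13/147) = 14553/13.
7³ = 343 falls short of 14553/13 but 7⁴ = 2401 reaches it, so n = 4.

4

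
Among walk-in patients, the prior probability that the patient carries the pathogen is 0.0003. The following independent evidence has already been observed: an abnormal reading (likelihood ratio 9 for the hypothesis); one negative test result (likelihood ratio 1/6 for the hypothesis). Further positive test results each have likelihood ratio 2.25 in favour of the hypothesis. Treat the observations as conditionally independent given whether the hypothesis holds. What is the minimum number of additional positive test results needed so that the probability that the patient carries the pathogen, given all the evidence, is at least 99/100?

16

Prior odds = 0.0003/0.9997 = 3/9997.
Combined Bayes factor of the evidence already in hand = 9 × (1/6) = 1.5.
Odds after that evidence = (3/9997) × 1.5 = 9/19994.
Target odds = 0.99/0.01 = 99.
Need 2.25ⁿ ≥ 99 ÷ (9/19994) = 219934.
2.25¹⁵ ≈191751 falls short of 219934 but 2.25¹⁶ ≈431440 reaches it, so n = 16.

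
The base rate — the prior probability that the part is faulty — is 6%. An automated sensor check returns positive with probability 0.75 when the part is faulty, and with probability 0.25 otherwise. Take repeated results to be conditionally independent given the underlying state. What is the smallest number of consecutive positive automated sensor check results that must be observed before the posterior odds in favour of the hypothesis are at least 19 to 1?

6

Prior odds = 0.06/0.94 = 3/47.
Likelihood ratio of a positive result = 0.75/0.25 = 3.
Target odds = 19.
Require 3ⁿ ≥ 19 ÷ (3/47) = 893/3.
3⁵ = 243 falls short of 893/3 but 3⁶ = 729 reaches it, so n = 6.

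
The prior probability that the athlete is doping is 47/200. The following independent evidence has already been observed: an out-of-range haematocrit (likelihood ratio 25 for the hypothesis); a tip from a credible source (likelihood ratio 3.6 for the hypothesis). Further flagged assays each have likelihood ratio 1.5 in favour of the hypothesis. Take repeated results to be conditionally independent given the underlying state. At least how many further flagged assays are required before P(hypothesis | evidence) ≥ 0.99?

4

Prior odds = 0.235/0.765 = 47/153.
Combined Bayes factor of the evidence already in hand = 25 × 3.6 = 90.
Odds after that evidence = (47/153) × 90 = 470/17.
Target odds = 0.99/0.01 = 99.
Need 1.5ⁿ ≥ 99 ÷ (470/17) = 1683/470.
1.5³ = 3.375 falls short of 1683/470 but 1.5⁴ = 5.0625 reaches it, so n = 4.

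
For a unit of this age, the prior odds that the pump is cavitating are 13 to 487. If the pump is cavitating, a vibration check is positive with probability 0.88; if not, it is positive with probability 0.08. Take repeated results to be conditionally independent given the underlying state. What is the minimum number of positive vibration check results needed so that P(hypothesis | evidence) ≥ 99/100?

Prior odds = 13/487.
Likelihood ratio of a positive = 0.88/0.08 = 11.
Target odds: 0.99 ÷ 0.01 = 99.
Need (13/487) × 11ⁿ ≥ 99, i.e. 11ⁿ ≥ 48213/13.
11³ = 1331 falls short of 48213/13 but 11⁴ = 14641 reaches it, so n = 4.

4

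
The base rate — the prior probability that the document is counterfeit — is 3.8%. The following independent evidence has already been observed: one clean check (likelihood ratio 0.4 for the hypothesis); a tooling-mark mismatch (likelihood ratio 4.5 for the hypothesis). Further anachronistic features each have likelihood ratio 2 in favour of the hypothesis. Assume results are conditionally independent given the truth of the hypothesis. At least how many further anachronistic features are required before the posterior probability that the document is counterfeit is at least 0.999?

Prior odds = 0.038/0.962 = 19/481.
Combined Bayes factor of the evidence already in hand = 0.4 × 4.5 = 1.8.
Odds after that evidence = (19/481) × 1.8 = 171/2405.
Target odds = 0.999/0.001 = 999.
Need 2ⁿ ≥ 999 ÷ (171/2405) = 266955/19.
2¹³ = 8192 falls short of 266955/19 but 2¹⁴ = 16384 reaches it, so n = 14.

14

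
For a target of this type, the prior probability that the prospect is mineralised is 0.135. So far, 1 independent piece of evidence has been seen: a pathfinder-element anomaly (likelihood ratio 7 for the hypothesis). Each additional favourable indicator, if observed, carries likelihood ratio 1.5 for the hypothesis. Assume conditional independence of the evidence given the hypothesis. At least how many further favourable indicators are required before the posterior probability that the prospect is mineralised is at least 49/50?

Prior odds = 0.135/0.865 = 27/173.
Bayes factor of the evidence already in hand = 7.
Odds after that evidence = (27/173) × 7 = 189/173.
Target odds = 0.98/0.02 = 49.
Need 1.5ⁿ ≥ 49 ÷ (189/173) = 1211/27.
1.5⁹ = 19683/512 falls short of 1211/27 but 1.5¹⁰ = 59049/1024 reaches it, so n = 10.

10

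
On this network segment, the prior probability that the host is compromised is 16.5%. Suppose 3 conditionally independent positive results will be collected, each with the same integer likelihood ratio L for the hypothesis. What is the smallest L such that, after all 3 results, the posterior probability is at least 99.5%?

Prior odds = 0.165/0.835 = 33/167.
Target odds = 0.995/0.005 = 199.
Need L³ ≥ 199 ÷ (33/167) = 33233/33.
10³ = 1000 < 33233/33 ≤ 1331 = 11³, so L = 11.

11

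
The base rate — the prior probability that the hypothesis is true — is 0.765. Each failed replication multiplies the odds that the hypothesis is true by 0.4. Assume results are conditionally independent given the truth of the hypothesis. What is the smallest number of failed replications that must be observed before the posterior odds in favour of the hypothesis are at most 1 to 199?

Prior odds: 0.765 ÷ 0.235 = 153/47.
Likelihood ratio per failed replication = 0.4.
Target odds = 1/199.
Need (153/47) × 0.4ⁿ ≤ 1/199, i.e. 0.4ⁿ ≤ 47/30447.
0.4⁷ = 128/78125 is still above 47/30447 but 0.4⁸ = 256/390625 is at or below it, so n = 8.

8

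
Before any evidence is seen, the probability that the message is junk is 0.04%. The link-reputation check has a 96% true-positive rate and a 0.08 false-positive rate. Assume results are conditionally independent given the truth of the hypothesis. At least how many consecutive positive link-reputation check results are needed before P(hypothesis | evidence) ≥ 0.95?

5

Prior odds: 0.0004 ÷ 0.9996 = 1/2499.
Likelihood ratio of a positive result = 0.96/0.08 = 12.
Target posterior odds = 0.95/0.05 = 19.
Need (1/2499) × 12ⁿ ≥ 19, i.e. 12ⁿ ≥ 47481.
12⁴ = 20736 falls short of 47481 but 12⁵ = 248832 reaches it, so n = 5.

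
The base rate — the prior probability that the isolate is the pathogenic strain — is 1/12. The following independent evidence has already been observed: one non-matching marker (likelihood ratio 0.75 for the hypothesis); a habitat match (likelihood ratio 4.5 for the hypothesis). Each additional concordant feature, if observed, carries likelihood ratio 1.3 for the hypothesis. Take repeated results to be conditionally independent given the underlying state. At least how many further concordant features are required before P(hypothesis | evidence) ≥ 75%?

Prior odds = (1/12)/(11/12) = 1/11.
Combined Bayes factor of the evidence already in hand = 0.75 × 4.5 = 3.375.
Odds after that evidence = (1/11) × 3.375 = 27/88.
Target odds = 0.75/0.25 = 3.
Need 1.3ⁿ ≥ 3 ÷ (27/88) = 88/9.
1.3⁸ = 815730721/100000000 falls short of 88/9 but 1.3⁹ ≈10.6045 reaches it, so n = 9.

9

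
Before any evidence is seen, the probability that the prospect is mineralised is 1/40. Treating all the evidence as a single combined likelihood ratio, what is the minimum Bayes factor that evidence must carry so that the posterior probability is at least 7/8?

273

Prior odds = 0.025/0.975 = 1/39.
Target odds = 0.875/0.125 = 7.
Required Bayes factor = 7 ÷ (1/39) = 273.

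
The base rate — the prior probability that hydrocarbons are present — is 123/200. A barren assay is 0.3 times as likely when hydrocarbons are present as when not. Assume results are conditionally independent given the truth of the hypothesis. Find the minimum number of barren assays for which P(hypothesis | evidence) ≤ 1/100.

Prior odds: 0.615 ÷ 0.385 = 123/77.
Likelihood ratio per barren assay = 0.3.
Target posterior odds = 0.01/0.99 = 1/99.
Need (123/77) × 0.3ⁿ ≤ 1/99, i.e. 0.3ⁿ ≤ 7/1107.
0.3⁴ = 0.0081 is still above 7/1107 but 0.3⁵ = 243/100000 is at or below it, so n = 5.

5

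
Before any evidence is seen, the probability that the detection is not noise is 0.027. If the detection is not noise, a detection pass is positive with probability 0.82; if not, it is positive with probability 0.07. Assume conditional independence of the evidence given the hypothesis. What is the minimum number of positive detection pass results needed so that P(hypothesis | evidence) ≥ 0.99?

4

Prior odds = 0.027/0.973 = 27/973.
Likelihood ratio of a positive = 0.82/0.07 = 82/7.
Target odds: 0.99 ÷ 0.01 = 99.
Require (82/7)ⁿ ≥ 99 ÷ (27/973) = 10703/3.
(82/7)³ = 551368/343 falls short of 10703/3 but (82/7)⁴ = 45212176/2401 reaches it, so n = 4.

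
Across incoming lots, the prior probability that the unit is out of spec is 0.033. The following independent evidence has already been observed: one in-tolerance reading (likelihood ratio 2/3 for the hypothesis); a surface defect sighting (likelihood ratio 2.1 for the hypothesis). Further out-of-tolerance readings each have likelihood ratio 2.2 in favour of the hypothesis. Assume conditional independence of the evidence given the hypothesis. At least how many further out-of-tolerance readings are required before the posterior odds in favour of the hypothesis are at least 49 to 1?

9

Prior odds = 0.033/0.967 = 33/967.
Combined Bayes factor of the evidence already in hand = (2/3) × 2.1 = 1.4.
Odds after that evidence = (33/967) × 1.4 = 231/4835.
Target odds = 49.
Need 2.2ⁿ ≥ 49 ÷ (231/4835) = 33845/33.
2.2⁸ = 214358881/390625 falls short of 33845/33 but 2.2⁹ ≈1207.27 reaches it, so n = 9.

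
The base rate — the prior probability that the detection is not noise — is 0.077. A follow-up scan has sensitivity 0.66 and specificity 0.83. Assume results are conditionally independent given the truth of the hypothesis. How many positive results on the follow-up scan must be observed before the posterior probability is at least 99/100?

Prior odds: 0.077 ÷ 0.923 = 77/923.
False-positive rate = 1 − 0.83 = 0.17; likelihood ratio of a positive = 0.66/0.17 = 66/17.
Target posterior odds = 0.99/0.01 = 99.
Require (66/17)ⁿ ≥ 99 ÷ (77/923) = 8307/7.
(66/17)⁵ ≈882.013 falls short of 8307/7 but (66/17)⁶ ≈3424.29 reaches it, so n = 6.

6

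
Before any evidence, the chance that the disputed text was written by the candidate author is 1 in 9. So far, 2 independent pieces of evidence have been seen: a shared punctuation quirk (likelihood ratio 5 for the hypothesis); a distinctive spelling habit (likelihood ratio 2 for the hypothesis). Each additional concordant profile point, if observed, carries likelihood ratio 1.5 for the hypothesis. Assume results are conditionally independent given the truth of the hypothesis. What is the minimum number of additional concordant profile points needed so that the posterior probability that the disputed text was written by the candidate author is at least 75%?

Prior odds = (1/9)/(8/9) = 0.125.
Combined Bayes factor of the evidence already in hand = 5 × 2 = 10.
Odds after that evidence = 0.125 × 10 = 1.25.
Target odds = 0.75/0.25 = 3.
Need 1.5ⁿ ≥ 3 ÷ 1.25 = 2.4.
1.5² = 2.25 falls short of 2.4 but 1.5³ = 3.375 reaches it, so n = 3.

3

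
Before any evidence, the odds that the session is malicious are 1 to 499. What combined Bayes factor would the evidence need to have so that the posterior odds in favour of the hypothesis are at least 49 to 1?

24451

Prior odds = 1/499.
Target odds = 49.
Required Bayes factor = 49 ÷ (1/499) = 24451.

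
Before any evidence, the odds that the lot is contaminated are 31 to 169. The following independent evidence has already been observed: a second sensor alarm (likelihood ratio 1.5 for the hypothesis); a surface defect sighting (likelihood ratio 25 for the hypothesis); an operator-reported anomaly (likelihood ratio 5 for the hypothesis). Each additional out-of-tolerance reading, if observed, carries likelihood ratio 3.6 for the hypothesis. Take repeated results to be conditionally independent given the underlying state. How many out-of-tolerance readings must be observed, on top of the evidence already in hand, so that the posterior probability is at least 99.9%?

3

Prior odds = 31/169.
Combined Bayes factor of the evidence already in hand = 1.5 × 25 × 5 = 187.5.
Odds after that evidence = (31/169) × 187.5 = 11625/338.
Target odds = 0.999/0.001 = 999.
Need 3.6ⁿ ≥ 999 ÷ (11625/338) = 112554/3875.
3.6² = 12.96 falls short of 112554/3875 but 3.6³ = 46.656 reaches it, so n = 3.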